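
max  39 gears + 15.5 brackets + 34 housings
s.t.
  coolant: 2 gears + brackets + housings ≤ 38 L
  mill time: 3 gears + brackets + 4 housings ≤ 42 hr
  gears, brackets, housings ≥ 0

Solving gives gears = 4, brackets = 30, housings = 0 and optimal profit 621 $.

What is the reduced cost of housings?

-5.5

At the optimum: coolant uses 38 of 38 (binding); mill time uses 42 of 42 (binding).
Dual feasibility on the basic columns requires 2·y_coolant + 3·y_mill time = 39, 1·y_coolant + 1·y_mill time = 15.5.
Solving: y_coolant = 7.5, y_mill time = 8.
Reduced cost of housings: c₃ − yᵀa₃ = 34 − (7.5·1 + 8·4) = 34 − 39.5 = -5.5.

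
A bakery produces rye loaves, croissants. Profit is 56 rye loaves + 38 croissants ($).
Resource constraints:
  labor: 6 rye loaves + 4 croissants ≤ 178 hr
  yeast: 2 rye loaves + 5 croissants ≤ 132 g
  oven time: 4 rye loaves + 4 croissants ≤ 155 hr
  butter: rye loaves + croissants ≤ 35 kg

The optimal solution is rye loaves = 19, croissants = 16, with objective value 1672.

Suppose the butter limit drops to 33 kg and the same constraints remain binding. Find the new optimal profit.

1668

Check each constraint at x*: labor 178/178 (tight); yeast 118/132 (slack 14); oven time 140/155 (slack 15); butter 35/35 (tight).
Since yeast, oven time are not tight, their duals are 0.
Dual feasibility on the basic columns requires 6·y_labor + 1·y_butter = 56, 4·y_labor + 1·y_butter = 38.
Solving: y_labor = 9, y_butter = 2.
Δz = y_butter·Δb = 2 × (-2) = -4, so new z* = 1672 − 4 = 1668.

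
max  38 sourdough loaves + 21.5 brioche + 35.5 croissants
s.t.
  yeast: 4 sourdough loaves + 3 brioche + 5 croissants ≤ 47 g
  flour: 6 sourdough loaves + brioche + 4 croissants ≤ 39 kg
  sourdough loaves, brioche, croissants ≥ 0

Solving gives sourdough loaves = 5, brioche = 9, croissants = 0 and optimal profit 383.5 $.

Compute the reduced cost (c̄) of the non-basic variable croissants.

At the optimum: yeast uses 47 of 47 (binding); flour uses 39 of 39 (binding).
From A_Bᵀ y = c: 4·y_yeast + 6·y_flour = 38; 3·y_yeast + 1·y_flour = 21.5.
→ y_yeast = 6.5 and y_flour = 2.
Reduced cost of croissants: c₃ − yᵀa₃ = 35.5 − (6.5·5 + 2·4) = 35.5 − 40.5 = -5.

-5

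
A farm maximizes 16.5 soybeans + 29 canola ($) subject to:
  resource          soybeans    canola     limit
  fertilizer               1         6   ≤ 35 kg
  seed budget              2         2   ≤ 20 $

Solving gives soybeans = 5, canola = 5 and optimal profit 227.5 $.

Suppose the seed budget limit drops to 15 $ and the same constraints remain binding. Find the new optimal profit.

192.5

At the optimum: fertilizer uses 35 of 35 (binding); seed budget uses 20 of 20 (binding).
The binding rows give the dual system: 1·y_fertilizer + 2·y_seed budget = 16.5 and 6·y_fertilizer + 2·y_seed budget = 29.
→ y_fertilizer = 2.5 and y_seed budget = 7.
Δz = y_seed budget·Δb = 7 × (-5) = -35, so new z* = 227.5 − 35 = 192.5.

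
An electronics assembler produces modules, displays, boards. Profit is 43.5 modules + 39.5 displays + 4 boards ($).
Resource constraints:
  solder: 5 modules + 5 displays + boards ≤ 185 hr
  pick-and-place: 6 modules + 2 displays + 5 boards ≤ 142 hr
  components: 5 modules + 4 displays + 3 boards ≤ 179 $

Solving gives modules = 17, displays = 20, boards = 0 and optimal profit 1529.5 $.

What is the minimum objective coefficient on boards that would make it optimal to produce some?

12.5

Binding: solder and pick-and-place. Non-binding: components (14 unused).
Since components is not tight, its dual is 0.
Dual feasibility on the basic columns requires 5·y_solder + 6·y_pick-and-place = 43.5, 5·y_solder + 2·y_pick-and-place = 39.5.
Solving: y_solder = 7.5, y_pick-and-place = 1.
boards enters the basis when its profit ≥ yᵀa₃ = 7.5·1 + 1·5 = 12.5.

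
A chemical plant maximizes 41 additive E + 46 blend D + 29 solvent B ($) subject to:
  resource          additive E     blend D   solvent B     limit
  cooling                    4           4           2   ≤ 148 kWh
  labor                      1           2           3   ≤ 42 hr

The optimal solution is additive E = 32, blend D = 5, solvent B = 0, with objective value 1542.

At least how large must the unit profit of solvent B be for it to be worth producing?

Both cooling and labor are binding at x*.
From A_Bᵀ y = c: 4·y_cooling + 1·y_labor = 41; 4·y_cooling + 2·y_labor = 46.
Solving: y_cooling = 9, y_labor = 5.
solvent B enters the basis when its profit ≥ yᵀa₃ = 9·2 + 5·3 = 33.

33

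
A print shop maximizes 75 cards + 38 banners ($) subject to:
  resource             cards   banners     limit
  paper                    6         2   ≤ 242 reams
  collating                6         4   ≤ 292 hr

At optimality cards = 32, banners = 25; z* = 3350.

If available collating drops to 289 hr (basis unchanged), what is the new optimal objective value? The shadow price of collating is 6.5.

3330.5

Δb = -3, so new z* = 3350 + (6.5)·(-3) = 3350 − 19.5 = 3330.5.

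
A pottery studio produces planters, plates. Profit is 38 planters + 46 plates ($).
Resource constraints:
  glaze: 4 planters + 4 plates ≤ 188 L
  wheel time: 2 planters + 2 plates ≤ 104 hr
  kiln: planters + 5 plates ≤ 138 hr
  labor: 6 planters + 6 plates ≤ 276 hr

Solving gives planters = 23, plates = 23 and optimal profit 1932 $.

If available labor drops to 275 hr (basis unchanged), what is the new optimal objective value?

1926

At the optimum: glaze uses 184 of 188 (slack = 4); wheel time uses 92 of 104 (slack = 12); kiln uses 138 of 138 (binding); labor uses 276 of 276 (binding).
Slack constraints have shadow price 0 (complementary slackness).
From A_Bᵀ y = c: 1·y_kiln + 6·y_labor = 38; 5·y_kiln + 6·y_labor = 46.
→ y_kiln = 2 and y_labor = 6.
Δz = y_labor·Δb = 6 × (-1) = -6, so new z* = 1932 − 6 = 1926.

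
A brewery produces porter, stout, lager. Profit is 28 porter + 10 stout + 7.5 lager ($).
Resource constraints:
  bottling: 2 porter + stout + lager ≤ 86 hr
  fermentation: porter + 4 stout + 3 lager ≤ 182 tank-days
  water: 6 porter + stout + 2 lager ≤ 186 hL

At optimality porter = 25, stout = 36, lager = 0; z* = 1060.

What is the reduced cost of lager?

Check each constraint at x*: bottling 86/86 (tight); fermentation 169/182 (slack 13); water 186/186 (tight).
Since fermentation is not tight, its dual is 0.
From A_Bᵀ y = c: 2·y_bottling + 6·y_water = 28; 1·y_bottling + 1·y_water = 10.
→ y_bottling = 8 and y_water = 2.
Reduced cost of lager: c₃ − yᵀa₃ = 7.5 − (8·1 + 2·2) = 7.5 − 12 = -4.5.

-4.5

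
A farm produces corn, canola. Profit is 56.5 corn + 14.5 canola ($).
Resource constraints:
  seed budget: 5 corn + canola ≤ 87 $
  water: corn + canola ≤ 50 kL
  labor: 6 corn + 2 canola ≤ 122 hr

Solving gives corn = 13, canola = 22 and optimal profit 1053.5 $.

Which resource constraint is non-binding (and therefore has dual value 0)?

seed budget: 87/87 (binding)
water: 35/50 (slack 15)
labor: 122/122 (binding)
By complementary slackness, a constraint with positive slack has shadow price 0 → water.

water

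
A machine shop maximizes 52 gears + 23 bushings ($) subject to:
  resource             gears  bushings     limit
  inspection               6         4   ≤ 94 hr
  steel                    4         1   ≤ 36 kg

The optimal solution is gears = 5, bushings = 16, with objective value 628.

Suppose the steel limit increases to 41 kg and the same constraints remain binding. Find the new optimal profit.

Check each constraint at x*: inspection 94/94 (tight); steel 36/36 (tight).
Dual feasibility on the basic columns requires 6·y_inspection + 4·y_steel = 52, 4·y_inspection + 1·y_steel = 23.
→ y_inspection = 4 and y_steel = 7.
Δz = y_steel·Δb = 7 × (5) = 35, so new z* = 628 + 35 = 663.

663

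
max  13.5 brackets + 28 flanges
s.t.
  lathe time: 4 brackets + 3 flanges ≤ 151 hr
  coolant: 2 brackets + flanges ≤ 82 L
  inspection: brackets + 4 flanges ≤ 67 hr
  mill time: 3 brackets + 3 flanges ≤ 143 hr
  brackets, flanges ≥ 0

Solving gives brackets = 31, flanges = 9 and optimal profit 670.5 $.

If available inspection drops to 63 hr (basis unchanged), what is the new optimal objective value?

Check each constraint at x*: lathe time 151/151 (tight); coolant 71/82 (slack 11); inspection 67/67 (tight); mill time 120/143 (slack 23).
Since coolant, mill time are not tight, their duals are 0.
From A_Bᵀ y = c: 4·y_lathe time + 1·y_inspection = 13.5; 3·y_lathe time + 4·y_inspection = 28.
→ y_lathe time = 2 and y_inspection = 5.5.
Δz = y_inspection·Δb = 5.5 × (-4) = -22, so new z* = 670.5 − 22 = 648.5.

648.5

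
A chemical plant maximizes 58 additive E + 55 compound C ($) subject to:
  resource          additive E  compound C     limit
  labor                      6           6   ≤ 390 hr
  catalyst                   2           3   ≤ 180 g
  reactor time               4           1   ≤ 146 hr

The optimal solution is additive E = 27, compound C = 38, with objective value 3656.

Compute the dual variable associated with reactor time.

Binding: labor and reactor time. Non-binding: catalyst (12 unused).
By complementary slackness, y = 0 for the non-binding constraint.
From A_Bᵀ y = c: 6·y_labor + 4·y_reactor time = 58; 6·y_labor + 1·y_reactor time = 55.
This yields shadow prices y_labor = 9, y_reactor time = 1.
Shadow price of reactor time = 1.

1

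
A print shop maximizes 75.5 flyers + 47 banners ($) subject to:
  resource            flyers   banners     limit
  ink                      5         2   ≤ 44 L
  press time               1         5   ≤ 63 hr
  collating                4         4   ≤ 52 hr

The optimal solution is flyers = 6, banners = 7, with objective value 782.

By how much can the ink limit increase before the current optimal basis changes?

Binding constraints: ink, collating. The basis is B = [[5,2],[4,4]] with det 12.
Per unit increase in ink, x* moves by d = (0.3333, -0.3333).
The basis stays optimal until banners reaches 0; allowable increase = 21 L.

21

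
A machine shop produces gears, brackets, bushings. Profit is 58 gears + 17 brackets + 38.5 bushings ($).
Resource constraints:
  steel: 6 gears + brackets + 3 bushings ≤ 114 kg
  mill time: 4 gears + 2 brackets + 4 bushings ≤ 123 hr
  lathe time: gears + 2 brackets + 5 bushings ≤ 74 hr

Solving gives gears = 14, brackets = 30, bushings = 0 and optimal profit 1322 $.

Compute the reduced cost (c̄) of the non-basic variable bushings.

Check each constraint at x*: steel 114/114 (tight); mill time 116/123 (slack 7); lathe time 74/74 (tight).
By complementary slackness, y = 0 for the non-binding constraint.
The binding rows give the dual system: 6·y_steel + 1·y_lathe time = 58 and 1·y_steel + 2·y_lathe time = 17.
This yields shadow prices y_steel = 9, y_lathe time = 4.
Reduced cost of bushings: c₃ − yᵀa₃ = 38.5 − (9·3 + 4·5) = 38.5 − 47 = -8.5.

-8.5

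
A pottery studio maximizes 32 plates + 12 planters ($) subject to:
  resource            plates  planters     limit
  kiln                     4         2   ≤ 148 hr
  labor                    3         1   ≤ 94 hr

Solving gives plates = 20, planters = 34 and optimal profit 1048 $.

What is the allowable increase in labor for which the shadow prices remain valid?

Binding constraints: kiln, labor. The basis is B = [[4,2],[3,1]] with det -2.
Per unit increase in labor, x* moves by d = (1, -2).
The basis stays optimal until planters reaches 0; allowable increase = 17 hr.

17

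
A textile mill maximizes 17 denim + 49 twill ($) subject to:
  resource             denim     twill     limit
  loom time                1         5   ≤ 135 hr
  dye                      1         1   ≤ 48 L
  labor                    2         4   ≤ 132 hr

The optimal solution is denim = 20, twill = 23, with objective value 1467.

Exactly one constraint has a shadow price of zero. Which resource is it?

dye

loom time: 135/135 (binding)
dye: 43/48 (slack 5)
labor: 132/132 (binding)
By complementary slackness, a constraint with positive slack has shadow price 0 → dye.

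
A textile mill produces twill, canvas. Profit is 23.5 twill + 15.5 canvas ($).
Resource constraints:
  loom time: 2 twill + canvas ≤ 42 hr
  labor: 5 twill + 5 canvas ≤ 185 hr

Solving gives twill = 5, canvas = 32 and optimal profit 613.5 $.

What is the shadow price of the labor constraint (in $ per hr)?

Both loom time and labor are binding at x*.
Dual feasibility on the basic columns requires 2·y_loom time + 5·y_labor = 23.5, 1·y_loom time + 5·y_labor = 15.5.
Solving: y_loom time = 8, y_labor = 1.5.
Shadow price of labor = 1.5.

1.5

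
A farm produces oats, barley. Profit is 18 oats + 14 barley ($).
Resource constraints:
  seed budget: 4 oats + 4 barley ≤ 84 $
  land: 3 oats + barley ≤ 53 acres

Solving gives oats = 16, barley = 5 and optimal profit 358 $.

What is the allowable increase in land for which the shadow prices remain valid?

10

Binding constraints: seed budget, land. The basis is B = [[4,4],[3,1]] with det -8.
Per unit increase in land, x* moves by d = (0.5, -0.5).
The basis stays optimal until barley reaches 0; allowable increase = 10 acres.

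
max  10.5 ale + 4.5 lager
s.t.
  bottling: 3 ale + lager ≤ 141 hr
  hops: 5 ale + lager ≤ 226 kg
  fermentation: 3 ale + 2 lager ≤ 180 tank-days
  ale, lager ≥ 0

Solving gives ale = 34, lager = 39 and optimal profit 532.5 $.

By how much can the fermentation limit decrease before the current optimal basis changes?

25.5

Binding constraints: bottling, fermentation. The basis is B = [[3,1],[3,2]] with det 3.
Per unit decrease in fermentation, x* moves by d = (0.3333, -1).
The basis stays optimal until hops becomes binding; allowable decrease = 25.5 tank-days.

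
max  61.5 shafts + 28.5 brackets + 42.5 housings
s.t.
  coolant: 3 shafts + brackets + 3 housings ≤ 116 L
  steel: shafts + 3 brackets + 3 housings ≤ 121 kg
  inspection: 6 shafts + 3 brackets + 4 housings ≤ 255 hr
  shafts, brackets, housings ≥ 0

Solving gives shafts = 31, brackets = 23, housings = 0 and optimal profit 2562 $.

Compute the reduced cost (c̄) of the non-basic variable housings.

-3

At the optimum: coolant uses 116 of 116 (binding); steel uses 100 of 121 (slack = 21); inspection uses 255 of 255 (binding).
Slack constraints have shadow price 0 (complementary slackness).
From A_Bᵀ y = c: 3·y_coolant + 6·y_inspection = 61.5; 1·y_coolant + 3·y_inspection = 28.5.
Solving: y_coolant = 4.5, y_inspection = 8.
Reduced cost of housings: c₃ − yᵀa₃ = 42.5 − (4.5·3 + 8·4) = 42.5 − 45.5 = -3.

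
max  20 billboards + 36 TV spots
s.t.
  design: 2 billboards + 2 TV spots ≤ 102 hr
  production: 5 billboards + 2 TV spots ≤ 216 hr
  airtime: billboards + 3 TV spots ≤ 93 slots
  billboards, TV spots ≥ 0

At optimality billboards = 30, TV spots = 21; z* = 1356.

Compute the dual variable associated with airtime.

8

At the optimum: design uses 102 of 102 (binding); production uses 192 of 216 (slack = 24); airtime uses 93 of 93 (binding).
Since production is not tight, its dual is 0.
From A_Bᵀ y = c: 2·y_design + 1·y_airtime = 20; 2·y_design + 3·y_airtime = 36.
Solving: y_design = 6, y_airtime = 8.
Shadow price of airtime = 8.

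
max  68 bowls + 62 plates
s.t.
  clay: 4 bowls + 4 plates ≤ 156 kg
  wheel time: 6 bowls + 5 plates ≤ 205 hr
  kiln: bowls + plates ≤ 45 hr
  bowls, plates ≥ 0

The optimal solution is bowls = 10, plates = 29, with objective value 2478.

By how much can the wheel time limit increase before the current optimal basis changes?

Binding constraints: clay, wheel time. The basis is B = [[4,4],[6,5]] with det -4.
Per unit increase in wheel time, x* moves by d = (1, -1).
The basis stays optimal until plates reaches 0; allowable increase = 29 hr.

29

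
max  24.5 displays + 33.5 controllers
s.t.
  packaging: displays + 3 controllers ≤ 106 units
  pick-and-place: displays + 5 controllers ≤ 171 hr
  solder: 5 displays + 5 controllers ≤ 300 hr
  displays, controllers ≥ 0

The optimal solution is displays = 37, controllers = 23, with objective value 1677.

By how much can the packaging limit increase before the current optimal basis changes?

Binding constraints: packaging, solder. The basis is B = [[1,3],[5,5]] with det -10.
Per unit increase in packaging, x* moves by d = (-0.5, 0.5).
The basis stays optimal until pick-and-place becomes binding; allowable increase = 9.5 units.

9.5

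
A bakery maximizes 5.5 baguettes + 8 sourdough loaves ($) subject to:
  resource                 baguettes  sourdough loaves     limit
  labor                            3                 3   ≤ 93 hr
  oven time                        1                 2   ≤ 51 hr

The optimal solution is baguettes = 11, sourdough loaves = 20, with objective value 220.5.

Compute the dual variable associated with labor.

Both labor and oven time are binding at x*.
The binding rows give the dual system: 3·y_labor + 1·y_oven time = 5.5 and 3·y_labor + 2·y_oven time = 8.
This yields shadow prices y_labor = 1, y_oven time = 2.5.
Shadow price of labor = 1.

1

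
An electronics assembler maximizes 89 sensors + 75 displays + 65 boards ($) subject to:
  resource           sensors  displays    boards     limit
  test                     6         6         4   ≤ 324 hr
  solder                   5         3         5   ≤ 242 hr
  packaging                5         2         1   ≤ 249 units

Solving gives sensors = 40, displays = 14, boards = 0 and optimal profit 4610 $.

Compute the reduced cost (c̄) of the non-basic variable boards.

At the optimum: test uses 324 of 324 (binding); solder uses 242 of 242 (binding); packaging uses 228 of 249 (slack = 21).
Slack constraints have shadow price 0 (complementary slackness).
The binding rows give the dual system: 6·y_test + 5·y_solder = 89 and 6·y_test + 3·y_solder = 75.
→ y_test = 9 and y_solder = 7.
Reduced cost of boards: c₃ − yᵀa₃ = 65 − (9·4 + 7·5) = 65 − 71 = -6.

-6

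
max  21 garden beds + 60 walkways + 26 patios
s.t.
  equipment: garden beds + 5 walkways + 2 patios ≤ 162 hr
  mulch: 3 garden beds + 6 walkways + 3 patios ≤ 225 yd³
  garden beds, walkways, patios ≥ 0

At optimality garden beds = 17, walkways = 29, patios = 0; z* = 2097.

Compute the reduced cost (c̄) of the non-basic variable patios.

At the optimum: equipment uses 162 of 162 (binding); mulch uses 225 of 225 (binding).
The binding rows give the dual system: 1·y_equipment + 3·y_mulch = 21 and 5·y_equipment + 6·y_mulch = 60.
Solving: y_equipment = 6, y_mulch = 5.
Reduced cost of patios: c₃ − yᵀa₃ = 26 − (6·2 + 5·3) = 26 − 27 = -1.

-1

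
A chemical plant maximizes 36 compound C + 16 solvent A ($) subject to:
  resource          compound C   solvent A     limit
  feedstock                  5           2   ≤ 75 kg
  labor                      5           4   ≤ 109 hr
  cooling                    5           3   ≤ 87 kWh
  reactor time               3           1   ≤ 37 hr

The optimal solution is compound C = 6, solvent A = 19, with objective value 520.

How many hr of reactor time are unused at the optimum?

reactor time used = 3·6 + 1·19 = 37; slack = 37 − 37 = 0.

0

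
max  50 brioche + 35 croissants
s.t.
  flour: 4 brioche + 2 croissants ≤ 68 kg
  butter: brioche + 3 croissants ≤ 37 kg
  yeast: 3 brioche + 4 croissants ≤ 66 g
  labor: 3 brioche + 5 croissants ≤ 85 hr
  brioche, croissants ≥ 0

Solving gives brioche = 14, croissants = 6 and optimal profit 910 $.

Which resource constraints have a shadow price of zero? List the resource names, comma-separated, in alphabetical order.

butter, labor

flour: 68/68 (binding)
butter: 32/37 (slack 5)
yeast: 66/66 (binding)
labor: 72/85 (slack 13)
By complementary slackness, a constraint with positive slack has shadow price 0 → butter, labor.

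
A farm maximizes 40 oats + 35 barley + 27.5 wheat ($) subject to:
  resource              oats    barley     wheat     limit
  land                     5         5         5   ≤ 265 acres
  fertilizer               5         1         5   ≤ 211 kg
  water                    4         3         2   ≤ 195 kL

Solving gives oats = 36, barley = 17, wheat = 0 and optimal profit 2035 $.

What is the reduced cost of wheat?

-2.5

At the optimum: land uses 265 of 265 (binding); fertilizer uses 197 of 211 (slack = 14); water uses 195 of 195 (binding).
Slack constraints have shadow price 0 (complementary slackness).
From A_Bᵀ y = c: 5·y_land + 4·y_water = 40; 5·y_land + 3·y_water = 35.
This yields shadow prices y_land = 4, y_water = 5.
Reduced cost of wheat: c₃ − yᵀa₃ = 27.5 − (4·5 + 5·2) = 27.5 − 30 = -2.5.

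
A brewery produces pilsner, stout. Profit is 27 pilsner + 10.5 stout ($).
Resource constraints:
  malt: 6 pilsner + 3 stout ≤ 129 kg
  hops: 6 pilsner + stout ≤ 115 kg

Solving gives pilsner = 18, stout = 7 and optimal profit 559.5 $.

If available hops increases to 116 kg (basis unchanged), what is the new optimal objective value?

Both malt and hops are binding at x*.
From A_Bᵀ y = c: 6·y_malt + 6·y_hops = 27; 3·y_malt + 1·y_hops = 10.5.
This yields shadow prices y_malt = 3, y_hops = 1.5.
Δz = y_hops·Δb = 1.5 × (1) = 1.5, so new z* = 559.5 + 1.5 = 561.

561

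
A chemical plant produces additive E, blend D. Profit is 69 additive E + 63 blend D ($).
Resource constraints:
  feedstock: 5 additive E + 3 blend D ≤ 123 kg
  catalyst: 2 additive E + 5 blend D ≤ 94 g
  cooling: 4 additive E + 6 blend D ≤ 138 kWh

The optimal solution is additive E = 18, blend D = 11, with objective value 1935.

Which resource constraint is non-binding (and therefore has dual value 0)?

feedstock: 123/123 (binding)
catalyst: 91/94 (slack 3)
cooling: 138/138 (binding)
By complementary slackness, a constraint with positive slack has shadow price 0 → catalyst.

catalyst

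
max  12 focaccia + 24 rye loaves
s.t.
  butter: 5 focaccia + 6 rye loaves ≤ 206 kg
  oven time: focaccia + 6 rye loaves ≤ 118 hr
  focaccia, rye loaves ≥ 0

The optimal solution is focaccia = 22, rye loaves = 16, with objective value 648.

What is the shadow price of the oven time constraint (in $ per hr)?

Check each constraint at x*: butter 206/206 (tight); oven time 118/118 (tight).
The binding rows give the dual system: 5·y_butter + 1·y_oven time = 12 and 6·y_butter + 6·y_oven time = 24.
This yields shadow prices y_butter = 2, y_oven time = 2.
Shadow price of oven time = 2.

2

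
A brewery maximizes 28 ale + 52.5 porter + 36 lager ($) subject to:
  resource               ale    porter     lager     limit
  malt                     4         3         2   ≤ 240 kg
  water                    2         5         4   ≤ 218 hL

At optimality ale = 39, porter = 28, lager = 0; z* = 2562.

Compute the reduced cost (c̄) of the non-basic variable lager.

At the optimum: malt uses 240 of 240 (binding); water uses 218 of 218 (binding).
From A_Bᵀ y = c: 4·y_malt + 2·y_water = 28; 3·y_malt + 5·y_water = 52.5.
→ y_malt = 2.5 and y_water = 9.
Reduced cost of lager: c₃ − yᵀa₃ = 36 − (2.5·2 + 9·4) = 36 − 41 = -5.

-5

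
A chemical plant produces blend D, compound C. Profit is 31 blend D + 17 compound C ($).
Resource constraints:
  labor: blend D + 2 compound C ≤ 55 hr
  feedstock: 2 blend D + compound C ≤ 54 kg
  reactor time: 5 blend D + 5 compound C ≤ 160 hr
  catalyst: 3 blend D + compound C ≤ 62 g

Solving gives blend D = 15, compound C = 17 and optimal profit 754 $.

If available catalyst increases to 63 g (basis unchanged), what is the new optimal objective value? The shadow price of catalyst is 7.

Δb = 1, so new z* = 754 + (7)·(1) = 754 + 7 = 761.

761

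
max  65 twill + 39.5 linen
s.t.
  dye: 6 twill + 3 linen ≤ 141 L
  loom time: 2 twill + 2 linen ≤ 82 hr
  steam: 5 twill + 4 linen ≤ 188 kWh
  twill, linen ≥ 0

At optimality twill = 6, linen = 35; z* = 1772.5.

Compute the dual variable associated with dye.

Check each constraint at x*: dye 141/141 (tight); loom time 82/82 (tight); steam 170/188 (slack 18).
Since steam is not tight, its dual is 0.
Dual feasibility on the basic columns requires 6·y_dye + 2·y_loom time = 65, 3·y_dye + 2·y_loom time = 39.5.
→ y_dye = 8.5 and y_loom time = 7.
Shadow price of dye = 8.5.

8.5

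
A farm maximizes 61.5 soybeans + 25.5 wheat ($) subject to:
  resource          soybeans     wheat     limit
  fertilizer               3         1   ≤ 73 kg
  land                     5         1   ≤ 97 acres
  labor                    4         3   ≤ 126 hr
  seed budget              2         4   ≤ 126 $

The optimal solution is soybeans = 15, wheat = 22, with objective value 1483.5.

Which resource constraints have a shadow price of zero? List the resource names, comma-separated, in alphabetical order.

fertilizer: 67/73 (slack 6)
land: 97/97 (binding)
labor: 126/126 (binding)
seed budget: 118/126 (slack 8)
By complementary slackness, a constraint with positive slack has shadow price 0 → fertilizer, seed budget.

fertilizer, seed budget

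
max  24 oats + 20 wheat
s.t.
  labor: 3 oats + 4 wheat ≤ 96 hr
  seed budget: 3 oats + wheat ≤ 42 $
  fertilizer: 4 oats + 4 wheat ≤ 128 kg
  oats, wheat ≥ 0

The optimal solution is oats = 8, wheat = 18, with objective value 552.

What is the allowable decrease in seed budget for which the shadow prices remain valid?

18

Binding constraints: labor, seed budget. The basis is B = [[3,4],[3,1]] with det -9.
Per unit decrease in seed budget, x* moves by d = (-0.4444, 0.3333).
The basis stays optimal until oats reaches 0; allowable decrease = 18 $.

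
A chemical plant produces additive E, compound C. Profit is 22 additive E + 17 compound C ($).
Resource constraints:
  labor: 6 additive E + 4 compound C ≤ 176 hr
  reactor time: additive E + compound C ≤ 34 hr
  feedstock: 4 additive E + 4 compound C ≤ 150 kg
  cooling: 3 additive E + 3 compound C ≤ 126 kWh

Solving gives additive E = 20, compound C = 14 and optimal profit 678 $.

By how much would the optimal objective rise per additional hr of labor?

Binding: labor and reactor time. Non-binding: feedstock (14 unused), cooling (24 unused).
Since feedstock, cooling are not tight, their duals are 0.
From A_Bᵀ y = c: 6·y_labor + 1·y_reactor time = 22; 4·y_labor + 1·y_reactor time = 17.
Solving: y_labor = 2.5, y_reactor time = 7.
Shadow price of labor = 2.5.

2.5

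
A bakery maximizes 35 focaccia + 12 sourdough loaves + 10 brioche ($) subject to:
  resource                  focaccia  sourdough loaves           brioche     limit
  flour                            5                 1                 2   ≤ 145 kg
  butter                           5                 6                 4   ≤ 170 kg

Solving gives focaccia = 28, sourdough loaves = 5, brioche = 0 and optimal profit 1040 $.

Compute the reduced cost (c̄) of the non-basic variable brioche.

-6

Both flour and butter are binding at x*.
The binding rows give the dual system: 5·y_flour + 5·y_butter = 35 and 1·y_flour + 6·y_butter = 12.
Solving: y_flour = 6, y_butter = 1.
Reduced cost of brioche: c₃ − yᵀa₃ = 10 − (6·2 + 1·4) = 10 − 16 = -6.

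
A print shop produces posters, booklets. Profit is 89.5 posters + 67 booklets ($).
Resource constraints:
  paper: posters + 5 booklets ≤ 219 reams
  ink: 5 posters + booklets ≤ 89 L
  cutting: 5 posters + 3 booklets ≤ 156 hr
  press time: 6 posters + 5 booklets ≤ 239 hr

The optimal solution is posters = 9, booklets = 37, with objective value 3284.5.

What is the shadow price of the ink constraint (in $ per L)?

Check each constraint at x*: paper 194/219 (slack 25); ink 82/89 (slack 7); cutting 156/156 (tight); press time 239/239 (tight).
Since paper, ink are not tight, their duals are 0.
From A_Bᵀ y = c: 5·y_cutting + 6·y_press time = 89.5; 3·y_cutting + 5·y_press time = 67.
Solving: y_cutting = 6.5, y_press time = 9.5.
Shadow price of ink = 0.

0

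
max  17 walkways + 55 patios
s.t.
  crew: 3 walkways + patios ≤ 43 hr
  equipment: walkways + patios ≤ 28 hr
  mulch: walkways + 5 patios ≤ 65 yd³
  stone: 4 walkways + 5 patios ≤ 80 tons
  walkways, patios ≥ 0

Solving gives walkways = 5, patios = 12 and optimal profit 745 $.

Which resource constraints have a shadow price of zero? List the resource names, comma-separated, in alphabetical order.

crew: 27/43 (slack 16)
equipment: 17/28 (slack 11)
mulch: 65/65 (binding)
stone: 80/80 (binding)
By complementary slackness, a constraint with positive slack has shadow price 0 → crew, equipment.

crew, equipment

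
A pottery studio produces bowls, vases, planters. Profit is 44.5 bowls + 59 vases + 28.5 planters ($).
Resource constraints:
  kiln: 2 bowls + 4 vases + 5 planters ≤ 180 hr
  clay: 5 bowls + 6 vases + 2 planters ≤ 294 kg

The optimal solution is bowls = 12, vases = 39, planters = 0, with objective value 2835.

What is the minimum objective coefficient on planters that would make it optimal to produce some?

32.5

At the optimum: kiln uses 180 of 180 (binding); clay uses 294 of 294 (binding).
Dual feasibility on the basic columns requires 2·y_kiln + 5·y_clay = 44.5, 4·y_kiln + 6·y_clay = 59.
→ y_kiln = 3.5 and y_clay = 7.5.
planters enters the basis when its profit ≥ yᵀa₃ = 3.5·5 + 7.5·2 = 32.5.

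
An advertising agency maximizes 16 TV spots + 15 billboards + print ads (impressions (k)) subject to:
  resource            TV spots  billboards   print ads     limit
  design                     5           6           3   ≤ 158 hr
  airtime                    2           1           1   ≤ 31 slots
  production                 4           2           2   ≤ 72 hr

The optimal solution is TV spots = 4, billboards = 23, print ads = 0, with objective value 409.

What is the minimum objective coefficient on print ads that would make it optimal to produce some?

9

Check each constraint at x*: design 158/158 (tight); airtime 31/31 (tight); production 62/72 (slack 10).
Slack constraints have shadow price 0 (complementary slackness).
From A_Bᵀ y = c: 5·y_design + 2·y_airtime = 16; 6·y_design + 1·y_airtime = 15.
This yields shadow prices y_design = 2, y_airtime = 3.
print ads enters the basis when its profit ≥ yᵀa₃ = 2·3 + 3·1 = 9.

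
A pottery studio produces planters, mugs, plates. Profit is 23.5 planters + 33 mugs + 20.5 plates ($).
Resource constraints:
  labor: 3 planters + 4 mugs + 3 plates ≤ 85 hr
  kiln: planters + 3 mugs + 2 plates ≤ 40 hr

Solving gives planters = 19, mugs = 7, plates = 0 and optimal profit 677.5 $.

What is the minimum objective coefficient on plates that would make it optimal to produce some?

24.5

Check each constraint at x*: labor 85/85 (tight); kiln 40/40 (tight).
From A_Bᵀ y = c: 3·y_labor + 1·y_kiln = 23.5; 4·y_labor + 3·y_kiln = 33.
→ y_labor = 7.5 and y_kiln = 1.
plates enters the basis when its profit ≥ yᵀa₃ = 7.5·3 + 1·2 = 24.5.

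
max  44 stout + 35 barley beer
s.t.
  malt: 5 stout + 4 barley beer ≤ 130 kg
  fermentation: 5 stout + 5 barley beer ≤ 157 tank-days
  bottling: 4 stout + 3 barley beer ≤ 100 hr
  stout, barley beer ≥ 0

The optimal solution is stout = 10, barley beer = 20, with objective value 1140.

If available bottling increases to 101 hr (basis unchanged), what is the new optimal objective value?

Binding: malt and bottling. Non-binding: fermentation (7 unused).
By complementary slackness, y = 0 for the non-binding constraint.
The binding rows give the dual system: 5·y_malt + 4·y_bottling = 44 and 4·y_malt + 3·y_bottling = 35.
This yields shadow prices y_malt = 8, y_bottling = 1.
Δz = y_bottling·Δb = 1 × (1) = 1, so new z* = 1140 + 1 = 1141.

1141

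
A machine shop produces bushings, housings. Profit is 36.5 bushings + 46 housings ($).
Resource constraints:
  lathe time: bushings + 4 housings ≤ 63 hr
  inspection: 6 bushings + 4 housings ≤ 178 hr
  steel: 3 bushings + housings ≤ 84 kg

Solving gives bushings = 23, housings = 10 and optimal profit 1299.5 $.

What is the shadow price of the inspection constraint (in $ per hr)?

5

At the optimum: lathe time uses 63 of 63 (binding); inspection uses 178 of 178 (binding); steel uses 79 of 84 (slack = 5).
Since steel is not tight, its dual is 0.
The binding rows give the dual system: 1·y_lathe time + 6·y_inspection = 36.5 and 4·y_lathe time + 4·y_inspection = 46.
This yields shadow prices y_lathe time = 6.5, y_inspection = 5.
Shadow price of inspection = 5.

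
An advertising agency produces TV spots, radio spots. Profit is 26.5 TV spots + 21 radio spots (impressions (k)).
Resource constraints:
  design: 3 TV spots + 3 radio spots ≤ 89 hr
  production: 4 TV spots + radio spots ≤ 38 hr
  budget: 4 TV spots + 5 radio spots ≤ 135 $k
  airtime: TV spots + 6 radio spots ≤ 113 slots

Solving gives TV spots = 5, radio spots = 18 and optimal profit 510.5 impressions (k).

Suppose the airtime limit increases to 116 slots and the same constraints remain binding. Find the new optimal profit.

518

Check each constraint at x*: design 69/89 (slack 20); production 38/38 (tight); budget 110/135 (slack 25); airtime 113/113 (tight).
Since design, budget are not tight, their duals are 0.
The binding rows give the dual system: 4·y_production + 1·y_airtime = 26.5 and 1·y_production + 6·y_airtime = 21.
→ y_production = 6 and y_airtime = 2.5.
Δz = y_airtime·Δb = 2.5 × (3) = 7.5, so new z* = 510.5 + 7.5 = 518.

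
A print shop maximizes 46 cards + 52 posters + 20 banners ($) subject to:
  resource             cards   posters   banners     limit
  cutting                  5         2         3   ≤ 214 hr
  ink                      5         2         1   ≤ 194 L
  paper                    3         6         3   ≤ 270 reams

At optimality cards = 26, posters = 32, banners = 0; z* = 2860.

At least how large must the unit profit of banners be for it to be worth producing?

26

Binding: ink and paper. Non-binding: cutting (20 unused).
Since cutting is not tight, its dual is 0.
Dual feasibility on the basic columns requires 5·y_ink + 3·y_paper = 46, 2·y_ink + 6·y_paper = 52.
→ y_ink = 5 and y_paper = 7.
banners enters the basis when its profit ≥ yᵀa₃ = 5·1 + 7·3 = 26.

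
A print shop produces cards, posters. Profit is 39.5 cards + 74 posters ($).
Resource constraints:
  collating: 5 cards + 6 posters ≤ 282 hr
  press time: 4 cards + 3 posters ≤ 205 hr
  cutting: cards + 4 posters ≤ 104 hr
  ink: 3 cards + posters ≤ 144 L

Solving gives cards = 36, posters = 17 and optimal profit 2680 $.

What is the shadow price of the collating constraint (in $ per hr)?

Check each constraint at x*: collating 282/282 (tight); press time 195/205 (slack 10); cutting 104/104 (tight); ink 125/144 (slack 19).
By complementary slackness, y = 0 for the non-binding constraints.
Dual feasibility on the basic columns requires 5·y_collating + 1·y_cutting = 39.5, 6·y_collating + 4·y_cutting = 74.
This yields shadow prices y_collating = 6, y_cutting = 9.5.
Shadow price of collating = 6.

6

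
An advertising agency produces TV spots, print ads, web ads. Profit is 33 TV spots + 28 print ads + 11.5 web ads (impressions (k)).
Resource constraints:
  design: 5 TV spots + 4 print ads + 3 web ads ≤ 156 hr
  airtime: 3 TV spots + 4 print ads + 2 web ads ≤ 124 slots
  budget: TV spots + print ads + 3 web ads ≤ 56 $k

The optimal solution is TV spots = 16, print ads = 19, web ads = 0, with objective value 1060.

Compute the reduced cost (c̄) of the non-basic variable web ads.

-8.5

At the optimum: design uses 156 of 156 (binding); airtime uses 124 of 124 (binding); budget uses 35 of 56 (slack = 21).
Since budget is not tight, its dual is 0.
Dual feasibility on the basic columns requires 5·y_design + 3·y_airtime = 33, 4·y_design + 4·y_airtime = 28.
Solving: y_design = 6, y_airtime = 1.
Reduced cost of web ads: c₃ − yᵀa₃ = 11.5 − (6·3 + 1·2) = 11.5 − 20 = -8.5.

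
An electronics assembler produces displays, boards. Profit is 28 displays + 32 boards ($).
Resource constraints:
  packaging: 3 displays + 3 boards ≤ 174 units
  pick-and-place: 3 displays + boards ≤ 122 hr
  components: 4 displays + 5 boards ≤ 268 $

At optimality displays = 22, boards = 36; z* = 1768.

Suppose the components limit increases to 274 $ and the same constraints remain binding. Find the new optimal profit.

Binding: packaging and components. Non-binding: pick-and-place (20 unused).
By complementary slackness, y = 0 for the non-binding constraint.
The binding rows give the dual system: 3·y_packaging + 4·y_components = 28 and 3·y_packaging + 5·y_components = 32.
This yields shadow prices y_packaging = 4, y_components = 4.
Δz = y_components·Δb = 4 × (6) = 24, so new z* = 1768 + 24 = 1792.

1792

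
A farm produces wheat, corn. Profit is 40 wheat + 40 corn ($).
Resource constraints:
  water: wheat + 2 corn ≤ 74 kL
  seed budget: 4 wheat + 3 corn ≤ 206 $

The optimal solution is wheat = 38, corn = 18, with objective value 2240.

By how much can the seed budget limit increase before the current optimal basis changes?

Binding constraints: water, seed budget. The basis is B = [[1,2],[4,3]] with det -5.
Per unit increase in seed budget, x* moves by d = (0.4, -0.2).
The basis stays optimal until corn reaches 0; allowable increase = 90 $.

90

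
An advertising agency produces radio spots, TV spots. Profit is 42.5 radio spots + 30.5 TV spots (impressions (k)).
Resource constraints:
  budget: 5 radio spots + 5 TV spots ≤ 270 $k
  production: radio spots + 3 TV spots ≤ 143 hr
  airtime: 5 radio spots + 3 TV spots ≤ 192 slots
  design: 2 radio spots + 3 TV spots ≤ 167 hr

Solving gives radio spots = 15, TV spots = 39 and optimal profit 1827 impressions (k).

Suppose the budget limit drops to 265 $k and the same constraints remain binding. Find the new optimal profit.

Binding: budget and airtime. Non-binding: production (11 unused), design (20 unused).
Slack constraints have shadow price 0 (complementary slackness).
Dual feasibility on the basic columns requires 5·y_budget + 5·y_airtime = 42.5, 5·y_budget + 3·y_airtime = 30.5.
Solving: y_budget = 2.5, y_airtime = 6.
Δz = y_budget·Δb = 2.5 × (-5) = -12.5, so new z* = 1827 − 12.5 = 1814.5.

1814.5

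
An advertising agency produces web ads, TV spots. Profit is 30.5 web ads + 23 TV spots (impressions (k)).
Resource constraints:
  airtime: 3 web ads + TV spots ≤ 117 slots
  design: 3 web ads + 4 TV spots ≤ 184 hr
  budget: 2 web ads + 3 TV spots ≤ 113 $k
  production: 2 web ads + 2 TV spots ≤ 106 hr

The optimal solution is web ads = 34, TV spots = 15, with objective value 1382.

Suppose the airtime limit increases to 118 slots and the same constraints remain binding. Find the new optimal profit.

1388.5

At the optimum: airtime uses 117 of 117 (binding); design uses 162 of 184 (slack = 22); budget uses 113 of 113 (binding); production uses 98 of 106 (slack = 8).
Slack constraints have shadow price 0 (complementary slackness).
From A_Bᵀ y = c: 3·y_airtime + 2·y_budget = 30.5; 1·y_airtime + 3·y_budget = 23.
This yields shadow prices y_airtime = 6.5, y_budget = 5.5.
Δz = y_airtime·Δb = 6.5 × (1) = 6.5, so new z* = 1382 + 6.5 = 1388.5.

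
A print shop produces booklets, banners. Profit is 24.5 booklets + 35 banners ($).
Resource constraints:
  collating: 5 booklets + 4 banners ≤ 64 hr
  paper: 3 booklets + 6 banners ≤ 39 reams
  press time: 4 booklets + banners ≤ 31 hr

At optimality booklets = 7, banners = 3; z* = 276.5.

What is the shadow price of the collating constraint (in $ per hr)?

0

Binding: paper and press time. Non-binding: collating (17 unused).
Since collating is not tight, its dual is 0.
From A_Bᵀ y = c: 3·y_paper + 4·y_press time = 24.5; 6·y_paper + 1·y_press time = 35.
Solving: y_paper = 5.5, y_press time = 2.
Shadow price of collating = 0.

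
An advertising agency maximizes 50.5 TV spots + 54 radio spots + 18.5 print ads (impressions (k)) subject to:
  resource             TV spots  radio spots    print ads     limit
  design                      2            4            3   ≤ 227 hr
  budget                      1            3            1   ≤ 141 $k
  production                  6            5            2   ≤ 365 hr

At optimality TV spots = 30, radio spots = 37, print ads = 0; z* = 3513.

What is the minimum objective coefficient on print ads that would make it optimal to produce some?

20.5

Check each constraint at x*: design 208/227 (slack 19); budget 141/141 (tight); production 365/365 (tight).
By complementary slackness, y = 0 for the non-binding constraint.
Dual feasibility on the basic columns requires 1·y_budget + 6·y_production = 50.5, 3·y_budget + 5·y_production = 54.
Solving: y_budget = 5.5, y_production = 7.5.
print ads enters the basis when its profit ≥ yᵀa₃ = 5.5·1 + 7.5·2 = 20.5.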